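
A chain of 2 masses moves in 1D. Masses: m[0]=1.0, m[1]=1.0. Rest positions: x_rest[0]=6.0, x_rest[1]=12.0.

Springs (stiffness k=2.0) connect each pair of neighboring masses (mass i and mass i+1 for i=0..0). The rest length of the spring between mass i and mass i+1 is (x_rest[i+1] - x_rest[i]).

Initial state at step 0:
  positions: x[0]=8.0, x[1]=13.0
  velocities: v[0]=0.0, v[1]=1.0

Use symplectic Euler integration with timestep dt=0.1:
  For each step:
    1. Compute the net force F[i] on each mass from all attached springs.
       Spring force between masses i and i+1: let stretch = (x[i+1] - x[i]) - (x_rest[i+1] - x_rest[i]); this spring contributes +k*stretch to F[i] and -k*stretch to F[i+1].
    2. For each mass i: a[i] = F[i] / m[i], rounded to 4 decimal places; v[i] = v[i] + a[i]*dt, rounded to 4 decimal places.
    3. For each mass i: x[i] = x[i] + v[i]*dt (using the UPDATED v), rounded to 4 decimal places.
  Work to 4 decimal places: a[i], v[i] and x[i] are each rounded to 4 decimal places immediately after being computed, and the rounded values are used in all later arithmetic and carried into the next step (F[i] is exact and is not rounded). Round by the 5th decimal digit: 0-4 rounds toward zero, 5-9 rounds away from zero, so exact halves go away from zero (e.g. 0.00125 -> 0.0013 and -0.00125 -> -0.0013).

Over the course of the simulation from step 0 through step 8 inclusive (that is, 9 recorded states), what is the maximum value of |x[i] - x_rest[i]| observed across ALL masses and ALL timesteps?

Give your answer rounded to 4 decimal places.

Answer: 2.2173

Derivation:
Step 0: x=[8.0000 13.0000] v=[0.0000 1.0000]
Step 1: x=[7.9800 13.1200] v=[-0.2000 1.2000]
Step 2: x=[7.9428 13.2572] v=[-0.3720 1.3720]
Step 3: x=[7.8919 13.4081] v=[-0.5091 1.5091]
Step 4: x=[7.8313 13.5687] v=[-0.6059 1.6059]
Step 5: x=[7.7655 13.7345] v=[-0.6584 1.6584]
Step 6: x=[7.6990 13.9010] v=[-0.6646 1.6646]
Step 7: x=[7.6366 14.0634] v=[-0.6242 1.6242]
Step 8: x=[7.5827 14.2173] v=[-0.5388 1.5388]
Max displacement = 2.2173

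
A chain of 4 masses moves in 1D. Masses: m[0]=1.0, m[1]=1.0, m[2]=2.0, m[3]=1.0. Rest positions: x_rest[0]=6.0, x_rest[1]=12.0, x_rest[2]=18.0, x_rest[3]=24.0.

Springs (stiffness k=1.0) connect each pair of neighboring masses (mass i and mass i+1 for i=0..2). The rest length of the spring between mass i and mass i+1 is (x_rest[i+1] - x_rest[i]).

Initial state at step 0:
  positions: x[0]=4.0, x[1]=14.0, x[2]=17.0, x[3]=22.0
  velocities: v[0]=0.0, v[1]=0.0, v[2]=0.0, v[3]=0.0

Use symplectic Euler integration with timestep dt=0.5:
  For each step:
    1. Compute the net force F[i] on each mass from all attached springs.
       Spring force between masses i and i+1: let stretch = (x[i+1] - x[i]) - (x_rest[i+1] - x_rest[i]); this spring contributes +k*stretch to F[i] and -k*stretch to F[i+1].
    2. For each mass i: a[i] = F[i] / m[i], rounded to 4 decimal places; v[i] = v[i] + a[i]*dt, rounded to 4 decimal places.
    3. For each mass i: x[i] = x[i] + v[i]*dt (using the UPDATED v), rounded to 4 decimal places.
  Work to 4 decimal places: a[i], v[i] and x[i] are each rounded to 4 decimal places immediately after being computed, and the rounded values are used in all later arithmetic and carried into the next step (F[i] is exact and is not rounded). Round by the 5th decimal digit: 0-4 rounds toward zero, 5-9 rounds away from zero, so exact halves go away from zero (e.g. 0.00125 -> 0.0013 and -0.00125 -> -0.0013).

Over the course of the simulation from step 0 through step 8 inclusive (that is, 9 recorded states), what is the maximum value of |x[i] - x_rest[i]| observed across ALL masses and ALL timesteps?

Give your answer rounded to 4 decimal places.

Step 0: x=[4.0000 14.0000 17.0000 22.0000] v=[0.0000 0.0000 0.0000 0.0000]
Step 1: x=[5.0000 12.2500 17.2500 22.2500] v=[2.0000 -3.5000 0.5000 0.5000]
Step 2: x=[6.3125 9.9375 17.5000 22.7500] v=[2.6250 -4.6250 0.5000 1.0000]
Step 3: x=[7.0313 8.6094 17.4609 23.4375] v=[1.4375 -2.6563 -0.0782 1.3750]
Step 4: x=[6.6446 9.0996 17.0624 24.1309] v=[-0.7735 0.9804 -0.7970 1.3867]
Step 5: x=[5.3716 10.9668 16.5521 24.5572] v=[-2.5460 3.7343 -1.0206 0.8525]
Step 6: x=[3.9974 12.8315 16.3443 24.4822] v=[-2.7484 3.7294 -0.4157 -0.1501]
Step 7: x=[3.3317 13.3659 16.7146 23.8727] v=[-1.3314 1.0688 0.7406 -1.2191]
Step 8: x=[3.6746 12.2289 17.5611 22.9736] v=[0.6857 -2.2740 1.6930 -1.7982]
Max displacement = 3.3906

Answer: 3.3906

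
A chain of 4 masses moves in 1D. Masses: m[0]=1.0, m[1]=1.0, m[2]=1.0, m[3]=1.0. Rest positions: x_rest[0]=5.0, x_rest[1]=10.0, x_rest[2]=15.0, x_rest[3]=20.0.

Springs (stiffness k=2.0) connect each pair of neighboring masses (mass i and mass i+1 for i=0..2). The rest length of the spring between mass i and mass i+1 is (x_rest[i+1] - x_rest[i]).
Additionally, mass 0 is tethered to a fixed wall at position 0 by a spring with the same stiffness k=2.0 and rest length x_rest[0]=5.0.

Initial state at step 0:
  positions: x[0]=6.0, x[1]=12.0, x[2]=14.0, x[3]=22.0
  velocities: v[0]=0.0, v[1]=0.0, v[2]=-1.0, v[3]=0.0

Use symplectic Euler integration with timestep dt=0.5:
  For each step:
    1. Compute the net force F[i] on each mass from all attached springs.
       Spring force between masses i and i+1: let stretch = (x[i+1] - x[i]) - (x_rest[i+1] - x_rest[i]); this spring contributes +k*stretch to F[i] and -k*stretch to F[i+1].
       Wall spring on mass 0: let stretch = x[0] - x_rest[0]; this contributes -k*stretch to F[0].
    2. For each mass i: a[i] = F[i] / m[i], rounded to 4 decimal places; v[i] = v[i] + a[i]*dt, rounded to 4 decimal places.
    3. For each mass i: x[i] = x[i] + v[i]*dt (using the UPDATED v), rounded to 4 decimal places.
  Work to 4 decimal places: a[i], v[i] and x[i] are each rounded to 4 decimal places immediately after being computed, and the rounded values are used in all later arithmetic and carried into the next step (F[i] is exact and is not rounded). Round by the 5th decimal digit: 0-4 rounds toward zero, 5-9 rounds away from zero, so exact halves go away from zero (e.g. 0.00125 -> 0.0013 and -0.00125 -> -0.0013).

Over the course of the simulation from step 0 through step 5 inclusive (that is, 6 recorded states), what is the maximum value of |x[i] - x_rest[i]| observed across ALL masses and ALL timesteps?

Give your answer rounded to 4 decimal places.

Step 0: x=[6.0000 12.0000 14.0000 22.0000] v=[0.0000 0.0000 -1.0000 0.0000]
Step 1: x=[6.0000 10.0000 16.5000 20.5000] v=[0.0000 -4.0000 5.0000 -3.0000]
Step 2: x=[5.0000 9.2500 17.7500 19.5000] v=[-2.0000 -1.5000 2.5000 -2.0000]
Step 3: x=[3.6250 10.6250 15.6250 20.1250] v=[-2.7500 2.7500 -4.2500 1.2500]
Step 4: x=[3.9375 11.0000 13.2500 21.0000] v=[0.6250 0.7500 -4.7500 1.7500]
Step 5: x=[5.8125 8.9688 13.6250 20.5000] v=[3.7500 -4.0625 0.7500 -1.0000]
Max displacement = 2.7500

Answer: 2.7500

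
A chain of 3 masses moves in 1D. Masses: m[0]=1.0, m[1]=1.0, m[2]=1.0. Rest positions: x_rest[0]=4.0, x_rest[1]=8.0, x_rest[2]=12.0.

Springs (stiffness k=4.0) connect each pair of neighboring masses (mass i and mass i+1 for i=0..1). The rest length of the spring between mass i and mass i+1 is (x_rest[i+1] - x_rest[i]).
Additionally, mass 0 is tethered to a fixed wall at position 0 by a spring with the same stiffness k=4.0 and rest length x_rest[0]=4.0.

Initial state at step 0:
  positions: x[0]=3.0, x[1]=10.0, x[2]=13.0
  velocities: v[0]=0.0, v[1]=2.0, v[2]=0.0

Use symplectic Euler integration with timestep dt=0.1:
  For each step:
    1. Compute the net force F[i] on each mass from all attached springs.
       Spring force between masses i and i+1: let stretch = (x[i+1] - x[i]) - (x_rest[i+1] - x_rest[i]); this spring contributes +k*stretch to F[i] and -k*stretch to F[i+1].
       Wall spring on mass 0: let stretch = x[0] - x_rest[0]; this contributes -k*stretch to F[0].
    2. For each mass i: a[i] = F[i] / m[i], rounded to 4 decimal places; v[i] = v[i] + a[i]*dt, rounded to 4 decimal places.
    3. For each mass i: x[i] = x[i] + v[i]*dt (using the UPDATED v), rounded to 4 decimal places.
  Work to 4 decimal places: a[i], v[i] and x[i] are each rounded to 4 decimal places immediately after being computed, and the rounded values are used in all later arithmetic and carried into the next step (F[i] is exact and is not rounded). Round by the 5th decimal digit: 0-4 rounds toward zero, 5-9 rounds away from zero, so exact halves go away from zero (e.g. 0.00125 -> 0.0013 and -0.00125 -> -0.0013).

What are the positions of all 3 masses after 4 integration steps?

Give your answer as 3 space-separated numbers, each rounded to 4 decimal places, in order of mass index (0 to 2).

Answer: 4.4008 9.3444 13.3623

Derivation:
Step 0: x=[3.0000 10.0000 13.0000] v=[0.0000 2.0000 0.0000]
Step 1: x=[3.1600 10.0400 13.0400] v=[1.6000 0.4000 0.4000]
Step 2: x=[3.4688 9.9248 13.1200] v=[3.0880 -1.1520 0.8000]
Step 3: x=[3.8971 9.6792 13.2322] v=[4.2829 -2.4563 1.1219]
Step 4: x=[4.4008 9.3444 13.3623] v=[5.0369 -3.3479 1.3007]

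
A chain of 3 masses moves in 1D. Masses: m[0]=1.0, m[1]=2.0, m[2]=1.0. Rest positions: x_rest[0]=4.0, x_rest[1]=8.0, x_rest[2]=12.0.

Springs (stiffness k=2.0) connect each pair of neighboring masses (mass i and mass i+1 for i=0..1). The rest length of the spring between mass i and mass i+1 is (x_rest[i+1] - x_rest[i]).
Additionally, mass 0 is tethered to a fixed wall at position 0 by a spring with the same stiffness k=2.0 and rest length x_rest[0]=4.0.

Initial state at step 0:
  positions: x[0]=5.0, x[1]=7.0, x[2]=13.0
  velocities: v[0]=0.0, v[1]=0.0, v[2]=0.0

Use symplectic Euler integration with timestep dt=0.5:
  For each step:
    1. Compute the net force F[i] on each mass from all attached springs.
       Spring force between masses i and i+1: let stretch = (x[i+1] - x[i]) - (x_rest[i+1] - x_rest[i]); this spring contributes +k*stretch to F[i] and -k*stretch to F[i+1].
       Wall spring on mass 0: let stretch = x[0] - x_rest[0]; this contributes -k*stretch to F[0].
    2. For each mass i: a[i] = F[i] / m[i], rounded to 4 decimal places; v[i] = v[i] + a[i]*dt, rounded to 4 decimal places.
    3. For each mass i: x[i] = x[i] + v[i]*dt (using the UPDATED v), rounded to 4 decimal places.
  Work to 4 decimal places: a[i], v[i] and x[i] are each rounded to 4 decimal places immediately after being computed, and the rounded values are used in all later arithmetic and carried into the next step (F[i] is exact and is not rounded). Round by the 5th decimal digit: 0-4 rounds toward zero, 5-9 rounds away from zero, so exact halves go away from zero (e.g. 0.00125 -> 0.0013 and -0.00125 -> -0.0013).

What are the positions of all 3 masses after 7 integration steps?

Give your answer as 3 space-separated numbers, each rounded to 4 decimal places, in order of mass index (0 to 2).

Step 0: x=[5.0000 7.0000 13.0000] v=[0.0000 0.0000 0.0000]
Step 1: x=[3.5000 8.0000 12.0000] v=[-3.0000 2.0000 -2.0000]
Step 2: x=[2.5000 8.8750 11.0000] v=[-2.0000 1.7500 -2.0000]
Step 3: x=[3.4375 8.6875 10.9375] v=[1.8750 -0.3750 -0.1250]
Step 4: x=[5.2813 7.7500 11.7500] v=[3.6875 -1.8750 1.6250]
Step 5: x=[5.7188 7.1953 12.5625] v=[0.8749 -1.1094 1.6250]
Step 6: x=[4.0351 7.6133 12.6914] v=[-3.3674 0.8360 0.2578]
Step 7: x=[2.1230 8.4063 12.2813] v=[-3.8243 1.5860 -0.8203]

Answer: 2.1230 8.4063 12.2813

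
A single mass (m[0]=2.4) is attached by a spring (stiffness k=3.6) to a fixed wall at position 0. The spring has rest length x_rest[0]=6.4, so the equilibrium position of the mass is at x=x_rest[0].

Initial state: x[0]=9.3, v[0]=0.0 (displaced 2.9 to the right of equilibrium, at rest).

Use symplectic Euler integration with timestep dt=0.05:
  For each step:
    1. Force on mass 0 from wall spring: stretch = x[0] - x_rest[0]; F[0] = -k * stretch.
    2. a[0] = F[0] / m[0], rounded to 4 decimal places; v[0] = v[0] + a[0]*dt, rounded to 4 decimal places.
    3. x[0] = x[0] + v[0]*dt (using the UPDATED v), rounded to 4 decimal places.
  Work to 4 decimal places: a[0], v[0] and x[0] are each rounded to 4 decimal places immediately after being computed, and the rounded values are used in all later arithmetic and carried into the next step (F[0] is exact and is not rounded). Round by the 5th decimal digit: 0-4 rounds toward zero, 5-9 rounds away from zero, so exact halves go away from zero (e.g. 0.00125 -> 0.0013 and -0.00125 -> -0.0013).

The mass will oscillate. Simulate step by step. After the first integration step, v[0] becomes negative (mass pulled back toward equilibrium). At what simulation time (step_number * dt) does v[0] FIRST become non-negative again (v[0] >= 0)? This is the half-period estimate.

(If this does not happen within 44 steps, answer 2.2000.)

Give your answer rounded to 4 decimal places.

Answer: 2.2000

Derivation:
Step 0: x=[9.3000] v=[0.0000]
Step 1: x=[9.2891] v=[-0.2175]
Step 2: x=[9.2674] v=[-0.4342]
Step 3: x=[9.2349] v=[-0.6493]
Step 4: x=[9.1918] v=[-0.8619]
Step 5: x=[9.1382] v=[-1.0713]
Step 6: x=[9.0744] v=[-1.2767]
Step 7: x=[9.0005] v=[-1.4773]
Step 8: x=[8.9169] v=[-1.6723]
Step 9: x=[8.8238] v=[-1.8611]
Step 10: x=[8.7217] v=[-2.0429]
Step 11: x=[8.6109] v=[-2.2170]
Step 12: x=[8.4918] v=[-2.3828]
Step 13: x=[8.3648] v=[-2.5397]
Step 14: x=[8.2304] v=[-2.6871]
Step 15: x=[8.0892] v=[-2.8244]
Step 16: x=[7.9416] v=[-2.9511]
Step 17: x=[7.7883] v=[-3.0667]
Step 18: x=[7.6298] v=[-3.1708]
Step 19: x=[7.4667] v=[-3.2630]
Step 20: x=[7.2996] v=[-3.3430]
Step 21: x=[7.1291] v=[-3.4105]
Step 22: x=[6.9558] v=[-3.4652]
Step 23: x=[6.7805] v=[-3.5069]
Step 24: x=[6.6037] v=[-3.5354]
Step 25: x=[6.4262] v=[-3.5507]
Step 26: x=[6.2486] v=[-3.5527]
Step 27: x=[6.0715] v=[-3.5413]
Step 28: x=[5.8957] v=[-3.5167]
Step 29: x=[5.7218] v=[-3.4789]
Step 30: x=[5.5504] v=[-3.4280]
Step 31: x=[5.3822] v=[-3.3643]
Step 32: x=[5.2178] v=[-3.2880]
Step 33: x=[5.0578] v=[-3.1993]
Step 34: x=[4.9029] v=[-3.0986]
Step 35: x=[4.7536] v=[-2.9863]
Step 36: x=[4.6105] v=[-2.8628]
Step 37: x=[4.4741] v=[-2.7286]
Step 38: x=[4.3449] v=[-2.5842]
Step 39: x=[4.2234] v=[-2.4301]
Step 40: x=[4.1101] v=[-2.2669]
Step 41: x=[4.0053] v=[-2.0952]
Step 42: x=[3.9095] v=[-1.9156]
Step 43: x=[3.8231] v=[-1.7288]
Step 44: x=[3.7463] v=[-1.5355]
v[0] did not become non-negative within 44 steps; using fallback time=2.2000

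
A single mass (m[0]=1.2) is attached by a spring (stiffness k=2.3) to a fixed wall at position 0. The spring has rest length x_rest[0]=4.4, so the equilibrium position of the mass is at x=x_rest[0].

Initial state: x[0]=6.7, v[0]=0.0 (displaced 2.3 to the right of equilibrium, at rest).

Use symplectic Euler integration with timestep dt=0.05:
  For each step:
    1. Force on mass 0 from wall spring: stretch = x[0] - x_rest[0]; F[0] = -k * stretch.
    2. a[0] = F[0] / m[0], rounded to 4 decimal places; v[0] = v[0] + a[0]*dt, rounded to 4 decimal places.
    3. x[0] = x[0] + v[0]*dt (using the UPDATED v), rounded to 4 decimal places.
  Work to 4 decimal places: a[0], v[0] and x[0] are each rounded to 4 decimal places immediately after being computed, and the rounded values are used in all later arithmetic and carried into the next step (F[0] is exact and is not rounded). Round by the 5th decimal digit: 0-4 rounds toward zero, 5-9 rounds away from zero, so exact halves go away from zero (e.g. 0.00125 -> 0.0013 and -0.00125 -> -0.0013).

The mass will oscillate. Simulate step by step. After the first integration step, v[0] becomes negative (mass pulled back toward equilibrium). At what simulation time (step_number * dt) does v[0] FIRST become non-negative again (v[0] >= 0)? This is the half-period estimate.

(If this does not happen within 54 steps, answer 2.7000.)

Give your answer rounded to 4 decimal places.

Step 0: x=[6.7000] v=[0.0000]
Step 1: x=[6.6890] v=[-0.2204]
Step 2: x=[6.6670] v=[-0.4398]
Step 3: x=[6.6341] v=[-0.6571]
Step 4: x=[6.5905] v=[-0.8712]
Step 5: x=[6.5364] v=[-1.0811]
Step 6: x=[6.4721] v=[-1.2858]
Step 7: x=[6.3979] v=[-1.4844]
Step 8: x=[6.3141] v=[-1.6759]
Step 9: x=[6.2211] v=[-1.8593]
Step 10: x=[6.1194] v=[-2.0338]
Step 11: x=[6.0095] v=[-2.1986]
Step 12: x=[5.8919] v=[-2.3528]
Step 13: x=[5.7671] v=[-2.4958]
Step 14: x=[5.6358] v=[-2.6268]
Step 15: x=[5.4985] v=[-2.7452]
Step 16: x=[5.3560] v=[-2.8505]
Step 17: x=[5.2089] v=[-2.9421]
Step 18: x=[5.0579] v=[-3.0196]
Step 19: x=[4.9038] v=[-3.0827]
Step 20: x=[4.7473] v=[-3.1310]
Step 21: x=[4.5891] v=[-3.1643]
Step 22: x=[4.4300] v=[-3.1824]
Step 23: x=[4.2707] v=[-3.1853]
Step 24: x=[4.1121] v=[-3.1729]
Step 25: x=[3.9548] v=[-3.1453]
Step 26: x=[3.7997] v=[-3.1026]
Step 27: x=[3.6474] v=[-3.0451]
Step 28: x=[3.4988] v=[-2.9730]
Step 29: x=[3.3545] v=[-2.8866]
Step 30: x=[3.2152] v=[-2.7864]
Step 31: x=[3.0816] v=[-2.6729]
Step 32: x=[2.9543] v=[-2.5466]
Step 33: x=[2.8339] v=[-2.4081]
Step 34: x=[2.7210] v=[-2.2580]
Step 35: x=[2.6161] v=[-2.0971]
Step 36: x=[2.5198] v=[-1.9261]
Step 37: x=[2.4325] v=[-1.7459]
Step 38: x=[2.3546] v=[-1.5574]
Step 39: x=[2.2865] v=[-1.3614]
Step 40: x=[2.2286] v=[-1.1589]
Step 41: x=[2.1811] v=[-0.9508]
Step 42: x=[2.1442] v=[-0.7382]
Step 43: x=[2.1181] v=[-0.5220]
Step 44: x=[2.1029] v=[-0.3033]
Step 45: x=[2.0987] v=[-0.0832]
Step 46: x=[2.1056] v=[0.1373]
First v>=0 after going negative at step 46, time=2.3000

Answer: 2.3000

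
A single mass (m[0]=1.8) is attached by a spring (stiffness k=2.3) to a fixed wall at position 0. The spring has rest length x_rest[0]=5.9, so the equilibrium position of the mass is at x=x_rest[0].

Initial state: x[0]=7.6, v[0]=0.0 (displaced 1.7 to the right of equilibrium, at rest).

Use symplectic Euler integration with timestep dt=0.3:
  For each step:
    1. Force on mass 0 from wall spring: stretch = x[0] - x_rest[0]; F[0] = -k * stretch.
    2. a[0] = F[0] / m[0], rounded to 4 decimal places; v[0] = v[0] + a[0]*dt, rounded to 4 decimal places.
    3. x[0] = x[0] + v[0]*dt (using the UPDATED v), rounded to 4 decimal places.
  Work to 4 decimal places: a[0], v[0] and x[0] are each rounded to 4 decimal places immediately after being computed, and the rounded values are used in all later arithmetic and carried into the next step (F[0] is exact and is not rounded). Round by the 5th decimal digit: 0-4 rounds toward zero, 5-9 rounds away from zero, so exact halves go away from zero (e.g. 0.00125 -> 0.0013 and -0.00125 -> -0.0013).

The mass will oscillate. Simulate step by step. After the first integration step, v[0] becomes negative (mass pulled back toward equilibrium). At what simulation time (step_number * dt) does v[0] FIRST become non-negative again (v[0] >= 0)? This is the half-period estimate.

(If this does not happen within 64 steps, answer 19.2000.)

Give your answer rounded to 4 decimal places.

Answer: 3.0000

Derivation:
Step 0: x=[7.6000] v=[0.0000]
Step 1: x=[7.4045] v=[-0.6517]
Step 2: x=[7.0360] v=[-1.2284]
Step 3: x=[6.5368] v=[-1.6639]
Step 4: x=[5.9644] v=[-1.9080]
Step 5: x=[5.3846] v=[-1.9327]
Step 6: x=[4.8641] v=[-1.7351]
Step 7: x=[4.4627] v=[-1.3380]
Step 8: x=[4.2266] v=[-0.7870]
Step 9: x=[4.1830] v=[-0.1455]
Step 10: x=[4.3368] v=[0.5127]
First v>=0 after going negative at step 10, time=3.0000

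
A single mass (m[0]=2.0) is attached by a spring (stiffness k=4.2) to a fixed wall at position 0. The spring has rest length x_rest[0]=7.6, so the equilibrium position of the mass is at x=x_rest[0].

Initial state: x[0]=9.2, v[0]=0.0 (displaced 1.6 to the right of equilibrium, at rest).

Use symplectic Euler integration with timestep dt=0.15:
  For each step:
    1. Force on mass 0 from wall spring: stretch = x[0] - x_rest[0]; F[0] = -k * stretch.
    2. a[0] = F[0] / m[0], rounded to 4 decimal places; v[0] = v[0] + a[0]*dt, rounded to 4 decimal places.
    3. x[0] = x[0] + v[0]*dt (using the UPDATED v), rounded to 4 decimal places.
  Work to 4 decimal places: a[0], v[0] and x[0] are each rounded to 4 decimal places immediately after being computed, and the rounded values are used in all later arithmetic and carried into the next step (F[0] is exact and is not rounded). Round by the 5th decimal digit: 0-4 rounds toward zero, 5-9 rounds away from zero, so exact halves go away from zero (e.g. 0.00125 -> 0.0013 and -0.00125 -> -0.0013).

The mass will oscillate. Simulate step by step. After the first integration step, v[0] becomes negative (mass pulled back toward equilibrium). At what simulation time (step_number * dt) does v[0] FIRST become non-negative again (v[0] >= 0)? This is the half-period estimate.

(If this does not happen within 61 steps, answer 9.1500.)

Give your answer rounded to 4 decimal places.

Step 0: x=[9.2000] v=[0.0000]
Step 1: x=[9.1244] v=[-0.5040]
Step 2: x=[8.9768] v=[-0.9842]
Step 3: x=[8.7641] v=[-1.4179]
Step 4: x=[8.4964] v=[-1.7846]
Step 5: x=[8.1864] v=[-2.0670]
Step 6: x=[7.8486] v=[-2.2517]
Step 7: x=[7.4991] v=[-2.3300]
Step 8: x=[7.1544] v=[-2.2982]
Step 9: x=[6.8307] v=[-2.1578]
Step 10: x=[6.5434] v=[-1.9155]
Step 11: x=[6.3060] v=[-1.5827]
Step 12: x=[6.1297] v=[-1.1751]
Step 13: x=[6.0229] v=[-0.7120]
Step 14: x=[5.9906] v=[-0.2152]
Step 15: x=[6.0344] v=[0.2918]
First v>=0 after going negative at step 15, time=2.2500

Answer: 2.2500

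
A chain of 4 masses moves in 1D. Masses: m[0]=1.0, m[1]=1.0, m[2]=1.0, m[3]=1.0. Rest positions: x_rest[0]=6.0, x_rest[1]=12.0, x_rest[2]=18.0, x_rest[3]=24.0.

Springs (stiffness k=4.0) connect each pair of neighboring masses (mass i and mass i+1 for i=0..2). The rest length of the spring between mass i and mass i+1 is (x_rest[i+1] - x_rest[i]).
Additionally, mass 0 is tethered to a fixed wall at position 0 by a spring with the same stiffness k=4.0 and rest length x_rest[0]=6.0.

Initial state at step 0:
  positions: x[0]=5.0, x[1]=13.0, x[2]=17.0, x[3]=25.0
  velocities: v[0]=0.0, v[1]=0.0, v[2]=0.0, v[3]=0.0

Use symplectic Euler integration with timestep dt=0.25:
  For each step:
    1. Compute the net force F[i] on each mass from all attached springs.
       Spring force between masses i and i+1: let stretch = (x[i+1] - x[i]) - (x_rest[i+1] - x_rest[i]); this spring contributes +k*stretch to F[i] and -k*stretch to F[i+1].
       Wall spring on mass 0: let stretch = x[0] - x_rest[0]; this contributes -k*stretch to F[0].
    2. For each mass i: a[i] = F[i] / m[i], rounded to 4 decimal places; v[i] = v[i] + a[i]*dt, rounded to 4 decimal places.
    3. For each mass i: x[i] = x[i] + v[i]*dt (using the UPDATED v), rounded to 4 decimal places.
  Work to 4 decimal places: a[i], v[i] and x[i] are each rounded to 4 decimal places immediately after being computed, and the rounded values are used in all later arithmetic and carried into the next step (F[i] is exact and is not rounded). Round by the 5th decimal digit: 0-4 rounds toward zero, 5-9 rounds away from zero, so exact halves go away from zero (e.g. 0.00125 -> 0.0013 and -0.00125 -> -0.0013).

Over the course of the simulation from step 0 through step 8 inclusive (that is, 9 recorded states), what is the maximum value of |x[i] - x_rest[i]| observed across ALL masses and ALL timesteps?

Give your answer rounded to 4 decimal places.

Answer: 1.7825

Derivation:
Step 0: x=[5.0000 13.0000 17.0000 25.0000] v=[0.0000 0.0000 0.0000 0.0000]
Step 1: x=[5.7500 12.0000 18.0000 24.5000] v=[3.0000 -4.0000 4.0000 -2.0000]
Step 2: x=[6.6250 10.9375 19.1250 23.8750] v=[3.5000 -4.2500 4.5000 -2.5000]
Step 3: x=[6.9219 10.8438 19.3906 23.5625] v=[1.1875 -0.3750 1.0625 -1.2500]
Step 4: x=[6.4688 11.9063 18.5625 23.7070] v=[-1.8125 4.2499 -3.3124 0.5781]
Step 5: x=[5.7579 13.2735 17.3565 24.0654] v=[-2.8438 5.4686 -4.8241 1.4336]
Step 6: x=[5.4864 13.7825 16.8070 24.2466] v=[-1.0861 2.0360 -2.1982 0.7247]
Step 7: x=[5.9173 12.9736 17.3612 24.0679] v=[1.7236 -3.2356 2.2169 -0.7149]
Step 8: x=[6.6330 11.4975 18.4952 23.7125] v=[2.8626 -5.9043 4.5360 -1.4216]
Max displacement = 1.7825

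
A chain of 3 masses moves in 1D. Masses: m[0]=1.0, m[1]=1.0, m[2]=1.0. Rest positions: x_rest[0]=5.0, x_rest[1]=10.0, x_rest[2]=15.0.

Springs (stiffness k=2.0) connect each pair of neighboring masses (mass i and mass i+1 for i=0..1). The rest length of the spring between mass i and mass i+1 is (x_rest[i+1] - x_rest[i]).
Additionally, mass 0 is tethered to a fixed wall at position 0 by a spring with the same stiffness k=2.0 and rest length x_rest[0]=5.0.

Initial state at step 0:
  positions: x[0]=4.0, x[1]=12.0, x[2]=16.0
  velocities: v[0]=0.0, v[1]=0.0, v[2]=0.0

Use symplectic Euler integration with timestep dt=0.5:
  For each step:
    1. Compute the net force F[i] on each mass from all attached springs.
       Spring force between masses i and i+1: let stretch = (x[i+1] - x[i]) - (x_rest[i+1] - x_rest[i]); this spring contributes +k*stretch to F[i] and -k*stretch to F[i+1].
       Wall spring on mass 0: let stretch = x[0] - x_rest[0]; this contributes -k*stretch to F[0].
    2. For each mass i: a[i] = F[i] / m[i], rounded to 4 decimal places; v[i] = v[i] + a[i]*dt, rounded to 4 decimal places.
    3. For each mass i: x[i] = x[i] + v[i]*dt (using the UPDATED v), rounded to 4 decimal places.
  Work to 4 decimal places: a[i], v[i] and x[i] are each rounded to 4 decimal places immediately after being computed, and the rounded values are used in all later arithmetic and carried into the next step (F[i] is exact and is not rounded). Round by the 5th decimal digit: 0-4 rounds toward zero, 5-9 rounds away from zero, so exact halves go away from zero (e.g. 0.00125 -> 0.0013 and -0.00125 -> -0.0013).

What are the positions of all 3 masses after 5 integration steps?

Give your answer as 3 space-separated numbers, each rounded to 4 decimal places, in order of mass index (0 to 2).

Step 0: x=[4.0000 12.0000 16.0000] v=[0.0000 0.0000 0.0000]
Step 1: x=[6.0000 10.0000 16.5000] v=[4.0000 -4.0000 1.0000]
Step 2: x=[7.0000 9.2500 16.2500] v=[2.0000 -1.5000 -0.5000]
Step 3: x=[5.6250 10.8750 15.0000] v=[-2.7500 3.2500 -2.5000]
Step 4: x=[4.0625 11.9375 14.1875] v=[-3.1250 2.1250 -1.6250]
Step 5: x=[4.4063 10.1875 14.7500] v=[0.6875 -3.5000 1.1250]

Answer: 4.4063 10.1875 14.7500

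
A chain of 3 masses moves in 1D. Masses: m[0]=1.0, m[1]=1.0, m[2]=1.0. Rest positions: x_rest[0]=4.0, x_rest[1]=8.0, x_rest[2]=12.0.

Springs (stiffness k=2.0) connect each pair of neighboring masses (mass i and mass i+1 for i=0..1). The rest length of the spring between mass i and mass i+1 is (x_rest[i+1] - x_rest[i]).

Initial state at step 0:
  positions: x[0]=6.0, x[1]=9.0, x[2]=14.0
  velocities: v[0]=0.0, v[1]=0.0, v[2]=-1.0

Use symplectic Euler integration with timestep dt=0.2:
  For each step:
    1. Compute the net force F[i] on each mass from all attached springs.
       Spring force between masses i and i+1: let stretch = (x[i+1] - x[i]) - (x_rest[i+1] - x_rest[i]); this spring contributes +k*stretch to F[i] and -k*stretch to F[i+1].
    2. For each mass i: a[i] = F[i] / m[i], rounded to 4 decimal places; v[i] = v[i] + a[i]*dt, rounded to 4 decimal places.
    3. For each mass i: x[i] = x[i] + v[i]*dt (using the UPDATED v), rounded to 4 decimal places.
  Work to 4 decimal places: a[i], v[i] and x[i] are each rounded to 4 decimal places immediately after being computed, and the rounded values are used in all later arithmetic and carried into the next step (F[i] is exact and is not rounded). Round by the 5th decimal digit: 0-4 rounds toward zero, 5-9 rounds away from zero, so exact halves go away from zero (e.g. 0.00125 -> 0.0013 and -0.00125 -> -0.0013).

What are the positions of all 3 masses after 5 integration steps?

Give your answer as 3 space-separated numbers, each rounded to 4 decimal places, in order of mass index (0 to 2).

Answer: 5.3290 10.0482 12.6229

Derivation:
Step 0: x=[6.0000 9.0000 14.0000] v=[0.0000 0.0000 -1.0000]
Step 1: x=[5.9200 9.1600 13.7200] v=[-0.4000 0.8000 -1.4000]
Step 2: x=[5.7792 9.4256 13.3952] v=[-0.7040 1.3280 -1.6240]
Step 3: x=[5.6101 9.7171 13.0728] v=[-0.8454 1.4573 -1.6118]
Step 4: x=[5.4496 9.9485 12.8020] v=[-0.8026 1.1568 -1.3541]
Step 5: x=[5.3290 10.0482 12.6229] v=[-0.6030 0.4986 -0.8955]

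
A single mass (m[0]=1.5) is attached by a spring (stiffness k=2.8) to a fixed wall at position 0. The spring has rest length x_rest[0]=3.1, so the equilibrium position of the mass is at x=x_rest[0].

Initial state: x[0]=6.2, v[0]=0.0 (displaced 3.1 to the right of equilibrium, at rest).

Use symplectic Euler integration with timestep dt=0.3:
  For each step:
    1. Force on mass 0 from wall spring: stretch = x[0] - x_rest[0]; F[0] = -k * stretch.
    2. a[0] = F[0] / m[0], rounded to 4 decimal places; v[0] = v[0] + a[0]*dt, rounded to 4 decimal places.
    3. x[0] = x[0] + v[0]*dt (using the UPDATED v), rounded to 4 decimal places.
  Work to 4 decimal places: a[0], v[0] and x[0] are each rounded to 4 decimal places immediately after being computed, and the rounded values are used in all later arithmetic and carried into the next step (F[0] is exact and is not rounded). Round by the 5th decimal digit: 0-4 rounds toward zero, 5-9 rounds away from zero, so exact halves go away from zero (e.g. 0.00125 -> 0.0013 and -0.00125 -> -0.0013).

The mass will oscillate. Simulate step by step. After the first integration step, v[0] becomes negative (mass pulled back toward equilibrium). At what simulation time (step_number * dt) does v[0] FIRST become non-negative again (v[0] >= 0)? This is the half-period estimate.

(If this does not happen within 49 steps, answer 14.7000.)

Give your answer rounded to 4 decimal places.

Answer: 2.4000

Derivation:
Step 0: x=[6.2000] v=[0.0000]
Step 1: x=[5.6792] v=[-1.7360]
Step 2: x=[4.7251] v=[-3.1804]
Step 3: x=[3.4980] v=[-4.0905]
Step 4: x=[2.2040] v=[-4.3134]
Step 5: x=[1.0605] v=[-3.8117]
Step 6: x=[0.2596] v=[-2.6696]
Step 7: x=[-0.0641] v=[-1.0790]
Step 8: x=[0.1438] v=[0.6929]
First v>=0 after going negative at step 8, time=2.4000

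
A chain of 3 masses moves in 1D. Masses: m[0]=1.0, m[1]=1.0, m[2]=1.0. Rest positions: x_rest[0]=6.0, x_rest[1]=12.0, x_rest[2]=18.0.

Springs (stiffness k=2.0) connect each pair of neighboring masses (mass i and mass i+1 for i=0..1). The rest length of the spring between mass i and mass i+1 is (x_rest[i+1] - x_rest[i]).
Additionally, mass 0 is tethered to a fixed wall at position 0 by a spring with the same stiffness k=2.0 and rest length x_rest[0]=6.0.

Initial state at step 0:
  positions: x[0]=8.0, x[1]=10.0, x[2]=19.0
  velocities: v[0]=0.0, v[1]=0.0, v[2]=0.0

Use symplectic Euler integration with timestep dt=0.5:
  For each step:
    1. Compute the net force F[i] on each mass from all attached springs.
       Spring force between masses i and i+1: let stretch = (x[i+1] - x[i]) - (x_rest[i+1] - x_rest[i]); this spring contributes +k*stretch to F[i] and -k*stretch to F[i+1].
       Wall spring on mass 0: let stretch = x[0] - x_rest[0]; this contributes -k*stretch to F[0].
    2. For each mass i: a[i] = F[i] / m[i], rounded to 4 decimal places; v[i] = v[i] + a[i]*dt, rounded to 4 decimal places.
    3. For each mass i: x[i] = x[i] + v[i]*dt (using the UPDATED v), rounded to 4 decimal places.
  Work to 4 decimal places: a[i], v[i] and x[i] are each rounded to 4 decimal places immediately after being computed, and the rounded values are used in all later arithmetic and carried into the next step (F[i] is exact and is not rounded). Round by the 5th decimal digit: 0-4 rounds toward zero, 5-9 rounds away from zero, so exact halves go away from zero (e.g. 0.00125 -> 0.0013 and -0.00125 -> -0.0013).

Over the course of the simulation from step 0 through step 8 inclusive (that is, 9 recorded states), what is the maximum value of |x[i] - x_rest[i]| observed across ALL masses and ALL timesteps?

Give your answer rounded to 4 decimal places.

Step 0: x=[8.0000 10.0000 19.0000] v=[0.0000 0.0000 0.0000]
Step 1: x=[5.0000 13.5000 17.5000] v=[-6.0000 7.0000 -3.0000]
Step 2: x=[3.7500 14.7500 17.0000] v=[-2.5000 2.5000 -1.0000]
Step 3: x=[6.1250 11.6250 18.3750] v=[4.7500 -6.2500 2.7500]
Step 4: x=[8.1875 9.1250 19.3750] v=[4.1250 -5.0000 2.0000]
Step 5: x=[6.6250 11.2813 18.2500] v=[-3.1250 4.3125 -2.2500]
Step 6: x=[4.0782 14.5938 16.6407] v=[-5.0937 6.6249 -3.2187]
Step 7: x=[4.7501 13.6719 17.0079] v=[1.3437 -1.8438 0.7344]
Step 8: x=[7.5078 9.9571 18.7071] v=[5.5154 -7.4296 3.3984]
Max displacement = 2.8750

Answer: 2.8750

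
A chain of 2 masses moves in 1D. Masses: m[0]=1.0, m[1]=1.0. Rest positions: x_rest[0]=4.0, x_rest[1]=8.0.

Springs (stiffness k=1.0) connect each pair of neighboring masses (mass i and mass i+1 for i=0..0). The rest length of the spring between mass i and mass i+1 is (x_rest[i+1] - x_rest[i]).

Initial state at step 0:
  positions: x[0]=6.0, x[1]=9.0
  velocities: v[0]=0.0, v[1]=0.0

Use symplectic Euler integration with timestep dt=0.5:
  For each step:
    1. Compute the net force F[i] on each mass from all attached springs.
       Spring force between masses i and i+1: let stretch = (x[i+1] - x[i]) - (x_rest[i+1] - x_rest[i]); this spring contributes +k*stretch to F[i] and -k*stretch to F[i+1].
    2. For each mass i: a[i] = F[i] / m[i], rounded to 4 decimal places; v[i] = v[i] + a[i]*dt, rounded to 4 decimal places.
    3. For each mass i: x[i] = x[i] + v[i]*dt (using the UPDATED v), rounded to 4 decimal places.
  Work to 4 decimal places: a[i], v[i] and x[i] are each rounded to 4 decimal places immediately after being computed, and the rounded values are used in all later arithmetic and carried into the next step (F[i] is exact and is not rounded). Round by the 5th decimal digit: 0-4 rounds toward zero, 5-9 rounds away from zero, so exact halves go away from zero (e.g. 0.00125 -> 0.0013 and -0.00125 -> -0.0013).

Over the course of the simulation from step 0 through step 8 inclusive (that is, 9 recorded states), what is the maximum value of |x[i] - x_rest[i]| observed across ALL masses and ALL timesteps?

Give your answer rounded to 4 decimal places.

Step 0: x=[6.0000 9.0000] v=[0.0000 0.0000]
Step 1: x=[5.7500 9.2500] v=[-0.5000 0.5000]
Step 2: x=[5.3750 9.6250] v=[-0.7500 0.7500]
Step 3: x=[5.0625 9.9375] v=[-0.6250 0.6250]
Step 4: x=[4.9688 10.0313] v=[-0.1875 0.1875]
Step 5: x=[5.1407 9.8594] v=[0.3438 -0.3438]
Step 6: x=[5.4923 9.5078] v=[0.7032 -0.7032]
Step 7: x=[5.8478 9.1523] v=[0.7110 -0.7110]
Step 8: x=[6.0295 8.9707] v=[0.3633 -0.3633]
Max displacement = 2.0313

Answer: 2.0313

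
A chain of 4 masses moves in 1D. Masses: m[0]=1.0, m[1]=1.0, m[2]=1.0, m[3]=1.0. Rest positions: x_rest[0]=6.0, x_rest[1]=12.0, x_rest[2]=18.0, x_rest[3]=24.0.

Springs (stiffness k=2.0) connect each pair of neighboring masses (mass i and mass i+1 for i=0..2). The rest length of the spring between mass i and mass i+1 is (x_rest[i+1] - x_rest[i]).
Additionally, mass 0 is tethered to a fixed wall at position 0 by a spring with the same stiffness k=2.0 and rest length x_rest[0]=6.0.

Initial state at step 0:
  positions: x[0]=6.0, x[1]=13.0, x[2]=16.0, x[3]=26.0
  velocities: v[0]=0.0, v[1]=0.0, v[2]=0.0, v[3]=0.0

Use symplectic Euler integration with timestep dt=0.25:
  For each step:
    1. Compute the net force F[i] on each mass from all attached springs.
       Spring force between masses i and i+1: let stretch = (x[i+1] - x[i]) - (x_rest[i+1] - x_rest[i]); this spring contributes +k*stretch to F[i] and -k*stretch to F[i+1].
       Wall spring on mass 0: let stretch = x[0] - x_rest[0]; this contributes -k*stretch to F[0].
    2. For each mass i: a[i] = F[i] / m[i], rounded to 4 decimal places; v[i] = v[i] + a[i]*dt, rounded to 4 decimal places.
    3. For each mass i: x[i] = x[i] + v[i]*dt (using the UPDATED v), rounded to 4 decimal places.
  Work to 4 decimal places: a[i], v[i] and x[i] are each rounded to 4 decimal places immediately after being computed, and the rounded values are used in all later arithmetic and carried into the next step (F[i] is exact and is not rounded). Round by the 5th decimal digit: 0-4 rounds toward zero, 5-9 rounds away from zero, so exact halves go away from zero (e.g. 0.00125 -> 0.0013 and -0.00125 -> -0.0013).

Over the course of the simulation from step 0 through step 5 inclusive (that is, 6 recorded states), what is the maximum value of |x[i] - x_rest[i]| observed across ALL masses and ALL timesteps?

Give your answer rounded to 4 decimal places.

Answer: 2.5072

Derivation:
Step 0: x=[6.0000 13.0000 16.0000 26.0000] v=[0.0000 0.0000 0.0000 0.0000]
Step 1: x=[6.1250 12.5000 16.8750 25.5000] v=[0.5000 -2.0000 3.5000 -2.0000]
Step 2: x=[6.2813 11.7500 18.2813 24.6719] v=[0.6250 -3.0000 5.6250 -3.3125]
Step 3: x=[6.3360 11.1328 19.6700 23.7950] v=[0.2187 -2.4687 5.5547 -3.5078]
Step 4: x=[6.1983 10.9832 20.5072 23.1524] v=[-0.5509 -0.5985 3.3486 -2.5703]
Step 5: x=[5.8839 11.4260 20.4845 22.9292] v=[-1.2576 1.7711 -0.0908 -0.8929]
Max displacement = 2.5072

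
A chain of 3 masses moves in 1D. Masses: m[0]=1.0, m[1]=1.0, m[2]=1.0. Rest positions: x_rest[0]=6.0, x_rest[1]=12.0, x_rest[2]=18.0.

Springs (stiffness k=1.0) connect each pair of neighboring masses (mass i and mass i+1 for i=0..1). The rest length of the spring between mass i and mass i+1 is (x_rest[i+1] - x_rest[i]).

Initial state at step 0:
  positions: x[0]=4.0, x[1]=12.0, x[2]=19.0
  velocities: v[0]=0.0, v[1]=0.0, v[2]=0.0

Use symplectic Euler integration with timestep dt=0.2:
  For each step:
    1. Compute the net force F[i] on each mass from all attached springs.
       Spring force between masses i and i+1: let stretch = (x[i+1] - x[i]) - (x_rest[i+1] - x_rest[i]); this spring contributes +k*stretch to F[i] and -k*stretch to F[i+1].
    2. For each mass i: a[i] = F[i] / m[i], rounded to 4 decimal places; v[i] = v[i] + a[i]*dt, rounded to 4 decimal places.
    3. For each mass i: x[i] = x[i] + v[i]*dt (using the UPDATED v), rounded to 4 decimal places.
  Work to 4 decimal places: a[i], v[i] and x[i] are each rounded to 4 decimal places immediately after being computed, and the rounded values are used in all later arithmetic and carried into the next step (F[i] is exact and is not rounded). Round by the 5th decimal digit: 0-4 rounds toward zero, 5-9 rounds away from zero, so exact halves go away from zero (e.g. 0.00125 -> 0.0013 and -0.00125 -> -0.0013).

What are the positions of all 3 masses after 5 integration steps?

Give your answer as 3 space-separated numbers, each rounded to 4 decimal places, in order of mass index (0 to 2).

Step 0: x=[4.0000 12.0000 19.0000] v=[0.0000 0.0000 0.0000]
Step 1: x=[4.0800 11.9600 18.9600] v=[0.4000 -0.2000 -0.2000]
Step 2: x=[4.2352 11.8848 18.8800] v=[0.7760 -0.3760 -0.4000]
Step 3: x=[4.4564 11.7834 18.7602] v=[1.1059 -0.5069 -0.5990]
Step 4: x=[4.7307 11.6680 18.6013] v=[1.3713 -0.5769 -0.7944]
Step 5: x=[5.0425 11.5525 18.4051] v=[1.5588 -0.5777 -0.9811]

Answer: 5.0425 11.5525 18.4051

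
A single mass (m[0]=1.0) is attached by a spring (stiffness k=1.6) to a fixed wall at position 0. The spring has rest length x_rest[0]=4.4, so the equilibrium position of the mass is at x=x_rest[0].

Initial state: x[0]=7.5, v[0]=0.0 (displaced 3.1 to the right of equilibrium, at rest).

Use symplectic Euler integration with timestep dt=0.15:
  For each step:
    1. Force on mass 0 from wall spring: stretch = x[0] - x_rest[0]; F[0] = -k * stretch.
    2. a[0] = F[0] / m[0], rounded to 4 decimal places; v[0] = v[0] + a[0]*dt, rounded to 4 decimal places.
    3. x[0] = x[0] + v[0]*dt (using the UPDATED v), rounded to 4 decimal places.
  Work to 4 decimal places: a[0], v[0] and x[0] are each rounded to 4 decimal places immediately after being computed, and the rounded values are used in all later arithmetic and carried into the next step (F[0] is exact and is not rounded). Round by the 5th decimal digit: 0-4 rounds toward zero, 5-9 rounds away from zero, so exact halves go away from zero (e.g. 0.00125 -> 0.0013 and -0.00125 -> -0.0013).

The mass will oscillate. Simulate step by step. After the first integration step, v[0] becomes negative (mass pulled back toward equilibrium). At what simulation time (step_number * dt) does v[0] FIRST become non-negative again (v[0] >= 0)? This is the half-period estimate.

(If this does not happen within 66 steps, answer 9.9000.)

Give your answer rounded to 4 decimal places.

Step 0: x=[7.5000] v=[0.0000]
Step 1: x=[7.3884] v=[-0.7440]
Step 2: x=[7.1692] v=[-1.4612]
Step 3: x=[6.8503] v=[-2.1258]
Step 4: x=[6.4432] v=[-2.7139]
Step 5: x=[5.9626] v=[-3.2043]
Step 6: x=[5.4257] v=[-3.5793]
Step 7: x=[4.8519] v=[-3.8255]
Step 8: x=[4.2618] v=[-3.9340]
Step 9: x=[3.6767] v=[-3.9008]
Step 10: x=[3.1176] v=[-3.7272]
Step 11: x=[2.6047] v=[-3.4194]
Step 12: x=[2.1564] v=[-2.9885]
Step 13: x=[1.7889] v=[-2.4500]
Step 14: x=[1.5154] v=[-1.8233]
Step 15: x=[1.3458] v=[-1.1310]
Step 16: x=[1.2861] v=[-0.3980]
Step 17: x=[1.3385] v=[0.3493]
First v>=0 after going negative at step 17, time=2.5500

Answer: 2.5500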